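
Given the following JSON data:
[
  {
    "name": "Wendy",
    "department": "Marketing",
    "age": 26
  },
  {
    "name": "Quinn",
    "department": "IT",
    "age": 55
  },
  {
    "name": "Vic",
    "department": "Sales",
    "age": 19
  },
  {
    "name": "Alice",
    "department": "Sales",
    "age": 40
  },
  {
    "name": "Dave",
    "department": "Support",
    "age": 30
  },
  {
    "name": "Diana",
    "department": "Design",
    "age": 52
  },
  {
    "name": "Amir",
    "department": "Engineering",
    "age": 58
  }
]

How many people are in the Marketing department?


Scanning records for department = Marketing
  Record 0: Wendy
Count: 1

ANSWER: 1


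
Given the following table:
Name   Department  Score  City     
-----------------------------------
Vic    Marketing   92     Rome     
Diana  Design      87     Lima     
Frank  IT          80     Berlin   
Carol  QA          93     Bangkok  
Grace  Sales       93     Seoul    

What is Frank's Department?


Row 3: Frank
Department = IT

ANSWER: IT


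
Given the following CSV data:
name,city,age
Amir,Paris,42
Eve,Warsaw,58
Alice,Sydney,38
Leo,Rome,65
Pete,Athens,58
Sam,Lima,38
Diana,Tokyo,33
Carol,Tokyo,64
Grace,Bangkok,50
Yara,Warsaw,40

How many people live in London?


Scanning city column for 'London':
Total matches: 0

ANSWER: 0


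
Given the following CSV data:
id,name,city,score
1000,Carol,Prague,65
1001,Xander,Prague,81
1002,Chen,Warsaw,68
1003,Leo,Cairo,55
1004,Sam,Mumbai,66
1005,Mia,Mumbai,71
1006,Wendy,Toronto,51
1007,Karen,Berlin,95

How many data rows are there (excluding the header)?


Counting rows (excluding header):
Header: id,name,city,score
Data rows: 8

ANSWER: 8


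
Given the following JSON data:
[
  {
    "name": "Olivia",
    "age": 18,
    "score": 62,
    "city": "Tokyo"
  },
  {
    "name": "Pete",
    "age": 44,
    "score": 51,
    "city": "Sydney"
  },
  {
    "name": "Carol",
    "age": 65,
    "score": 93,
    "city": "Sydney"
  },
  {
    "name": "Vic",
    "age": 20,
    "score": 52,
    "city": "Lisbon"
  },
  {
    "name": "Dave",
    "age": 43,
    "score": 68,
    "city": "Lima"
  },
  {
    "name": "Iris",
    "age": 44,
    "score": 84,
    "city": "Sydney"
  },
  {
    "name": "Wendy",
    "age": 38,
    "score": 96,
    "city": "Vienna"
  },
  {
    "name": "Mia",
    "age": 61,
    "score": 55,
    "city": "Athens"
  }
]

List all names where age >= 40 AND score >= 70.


Checking both conditions:
  Olivia (age=18, score=62) -> no
  Pete (age=44, score=51) -> no
  Carol (age=65, score=93) -> YES
  Vic (age=20, score=52) -> no
  Dave (age=43, score=68) -> no
  Iris (age=44, score=84) -> YES
  Wendy (age=38, score=96) -> no
  Mia (age=61, score=55) -> no


ANSWER: Carol, Iris


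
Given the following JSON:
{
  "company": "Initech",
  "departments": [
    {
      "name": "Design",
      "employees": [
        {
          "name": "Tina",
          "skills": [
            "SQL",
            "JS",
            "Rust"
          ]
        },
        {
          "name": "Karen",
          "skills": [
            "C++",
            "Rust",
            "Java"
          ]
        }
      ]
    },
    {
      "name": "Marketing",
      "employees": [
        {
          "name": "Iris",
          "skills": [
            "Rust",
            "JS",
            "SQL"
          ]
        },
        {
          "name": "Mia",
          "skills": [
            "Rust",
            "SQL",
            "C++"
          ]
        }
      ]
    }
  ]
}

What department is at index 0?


Path: departments[0].name
Value: Design

ANSWER: Design


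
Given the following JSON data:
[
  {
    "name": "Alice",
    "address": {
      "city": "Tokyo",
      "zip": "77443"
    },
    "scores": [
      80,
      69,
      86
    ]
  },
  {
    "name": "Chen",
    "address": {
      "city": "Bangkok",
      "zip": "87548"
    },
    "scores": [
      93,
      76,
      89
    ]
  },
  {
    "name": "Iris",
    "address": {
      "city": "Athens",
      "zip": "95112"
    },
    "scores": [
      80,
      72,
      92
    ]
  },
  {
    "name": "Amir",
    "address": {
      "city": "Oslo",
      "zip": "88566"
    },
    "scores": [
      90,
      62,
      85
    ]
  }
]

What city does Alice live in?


Path: records[0].address.city
Value: Tokyo

ANSWER: Tokyo


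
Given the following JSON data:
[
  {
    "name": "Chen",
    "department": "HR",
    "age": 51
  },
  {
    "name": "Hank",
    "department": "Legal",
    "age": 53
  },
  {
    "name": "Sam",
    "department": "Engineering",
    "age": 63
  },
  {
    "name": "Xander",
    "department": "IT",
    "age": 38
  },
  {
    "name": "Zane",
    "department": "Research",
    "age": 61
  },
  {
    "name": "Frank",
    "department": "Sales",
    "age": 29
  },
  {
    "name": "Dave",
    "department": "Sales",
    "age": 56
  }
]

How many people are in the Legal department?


Scanning records for department = Legal
  Record 1: Hank
Count: 1

ANSWER: 1


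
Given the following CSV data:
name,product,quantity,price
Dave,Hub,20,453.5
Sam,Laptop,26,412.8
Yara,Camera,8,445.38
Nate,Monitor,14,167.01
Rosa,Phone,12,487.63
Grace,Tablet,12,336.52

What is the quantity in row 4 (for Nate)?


Row 4: Nate
Column 'quantity' = 14

ANSWER: 14


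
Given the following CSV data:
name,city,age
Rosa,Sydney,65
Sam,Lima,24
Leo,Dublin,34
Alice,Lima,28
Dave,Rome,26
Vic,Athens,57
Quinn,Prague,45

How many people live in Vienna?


Scanning city column for 'Vienna':
Total matches: 0

ANSWER: 0


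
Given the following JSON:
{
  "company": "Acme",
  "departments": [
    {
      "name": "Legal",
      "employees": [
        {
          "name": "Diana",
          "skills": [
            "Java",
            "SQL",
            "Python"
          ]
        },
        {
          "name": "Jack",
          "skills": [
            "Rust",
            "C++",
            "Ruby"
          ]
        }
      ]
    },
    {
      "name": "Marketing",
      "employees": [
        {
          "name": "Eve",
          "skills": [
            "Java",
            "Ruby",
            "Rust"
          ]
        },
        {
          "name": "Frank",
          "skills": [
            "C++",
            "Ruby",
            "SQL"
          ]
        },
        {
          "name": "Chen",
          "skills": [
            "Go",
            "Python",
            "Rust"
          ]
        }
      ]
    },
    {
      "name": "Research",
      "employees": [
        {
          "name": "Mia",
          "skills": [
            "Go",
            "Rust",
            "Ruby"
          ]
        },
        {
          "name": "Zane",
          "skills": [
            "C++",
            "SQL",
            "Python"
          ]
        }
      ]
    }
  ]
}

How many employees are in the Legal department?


Path: departments[0].employees
Count: 2

ANSWER: 2


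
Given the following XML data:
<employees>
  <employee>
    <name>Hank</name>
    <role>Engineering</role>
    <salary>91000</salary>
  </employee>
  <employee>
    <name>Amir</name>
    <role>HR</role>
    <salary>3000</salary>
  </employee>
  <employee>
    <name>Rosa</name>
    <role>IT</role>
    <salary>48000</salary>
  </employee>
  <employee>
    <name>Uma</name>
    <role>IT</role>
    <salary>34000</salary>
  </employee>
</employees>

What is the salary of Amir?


Searching for <employee> with <name>Amir</name>
Found at position 2
<salary>3000</salary>

ANSWER: 3000


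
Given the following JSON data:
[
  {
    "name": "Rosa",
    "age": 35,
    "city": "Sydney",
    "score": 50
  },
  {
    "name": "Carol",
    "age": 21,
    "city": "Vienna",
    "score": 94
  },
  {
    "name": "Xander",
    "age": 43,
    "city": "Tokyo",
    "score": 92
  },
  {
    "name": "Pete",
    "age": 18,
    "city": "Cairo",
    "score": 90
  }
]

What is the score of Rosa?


Looking up record where name = Rosa
Record index: 0
Field 'score' = 50

ANSWER: 50


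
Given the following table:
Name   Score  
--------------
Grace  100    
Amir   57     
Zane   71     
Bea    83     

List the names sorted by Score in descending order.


Sorting by Score (descending):
  Grace: 100
  Bea: 83
  Zane: 71
  Amir: 57


ANSWER: Grace, Bea, Zane, Amir


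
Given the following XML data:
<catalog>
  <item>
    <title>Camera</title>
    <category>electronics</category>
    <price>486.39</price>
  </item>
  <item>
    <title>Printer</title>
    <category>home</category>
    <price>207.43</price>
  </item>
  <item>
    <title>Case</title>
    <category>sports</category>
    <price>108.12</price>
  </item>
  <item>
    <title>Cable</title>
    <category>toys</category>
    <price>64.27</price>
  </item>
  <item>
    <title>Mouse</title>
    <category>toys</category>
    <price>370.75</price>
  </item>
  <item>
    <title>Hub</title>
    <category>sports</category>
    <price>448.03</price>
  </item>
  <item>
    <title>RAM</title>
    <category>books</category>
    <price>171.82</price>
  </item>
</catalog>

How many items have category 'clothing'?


Scanning <item> elements for <category>clothing</category>:
Count: 0

ANSWER: 0


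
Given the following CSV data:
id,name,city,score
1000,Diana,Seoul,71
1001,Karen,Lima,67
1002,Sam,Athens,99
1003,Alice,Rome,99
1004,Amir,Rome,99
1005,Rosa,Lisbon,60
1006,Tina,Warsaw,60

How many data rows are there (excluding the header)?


Counting rows (excluding header):
Header: id,name,city,score
Data rows: 7

ANSWER: 7


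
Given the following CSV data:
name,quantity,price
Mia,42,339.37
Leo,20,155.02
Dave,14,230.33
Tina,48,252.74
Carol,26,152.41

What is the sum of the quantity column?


Values in 'quantity' column:
  Row 1: 42
  Row 2: 20
  Row 3: 14
  Row 4: 48
  Row 5: 26
Sum = 42 + 20 + 14 + 48 + 26 = 150

ANSWER: 150


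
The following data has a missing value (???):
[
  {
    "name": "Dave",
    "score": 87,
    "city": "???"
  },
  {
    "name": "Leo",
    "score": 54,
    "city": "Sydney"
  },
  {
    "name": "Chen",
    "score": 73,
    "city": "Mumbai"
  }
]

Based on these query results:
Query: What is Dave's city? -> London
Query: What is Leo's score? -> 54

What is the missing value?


The missing value is Dave's city
From query: Dave's city = London

ANSWER: London


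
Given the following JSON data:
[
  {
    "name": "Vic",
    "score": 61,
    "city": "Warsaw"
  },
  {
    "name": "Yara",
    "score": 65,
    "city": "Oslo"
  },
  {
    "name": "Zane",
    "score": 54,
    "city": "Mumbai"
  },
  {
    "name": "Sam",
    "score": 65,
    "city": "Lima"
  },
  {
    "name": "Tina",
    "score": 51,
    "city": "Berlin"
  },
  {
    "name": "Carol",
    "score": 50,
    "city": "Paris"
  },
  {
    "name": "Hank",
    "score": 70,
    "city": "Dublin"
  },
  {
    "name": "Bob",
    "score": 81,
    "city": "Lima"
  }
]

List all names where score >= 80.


Filtering records where score >= 80:
  Vic (score=61) -> no
  Yara (score=65) -> no
  Zane (score=54) -> no
  Sam (score=65) -> no
  Tina (score=51) -> no
  Carol (score=50) -> no
  Hank (score=70) -> no
  Bob (score=81) -> YES


ANSWER: Bob


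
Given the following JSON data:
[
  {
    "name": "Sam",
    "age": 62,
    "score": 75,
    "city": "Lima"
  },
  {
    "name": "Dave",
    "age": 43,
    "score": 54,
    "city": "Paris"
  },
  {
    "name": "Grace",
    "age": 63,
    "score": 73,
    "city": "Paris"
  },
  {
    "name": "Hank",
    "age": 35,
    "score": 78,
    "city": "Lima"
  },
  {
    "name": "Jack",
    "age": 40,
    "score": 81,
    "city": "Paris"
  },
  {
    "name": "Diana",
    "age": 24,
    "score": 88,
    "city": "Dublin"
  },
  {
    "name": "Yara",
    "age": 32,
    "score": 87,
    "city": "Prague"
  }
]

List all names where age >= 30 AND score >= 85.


Checking both conditions:
  Sam (age=62, score=75) -> no
  Dave (age=43, score=54) -> no
  Grace (age=63, score=73) -> no
  Hank (age=35, score=78) -> no
  Jack (age=40, score=81) -> no
  Diana (age=24, score=88) -> no
  Yara (age=32, score=87) -> YES


ANSWER: Yara


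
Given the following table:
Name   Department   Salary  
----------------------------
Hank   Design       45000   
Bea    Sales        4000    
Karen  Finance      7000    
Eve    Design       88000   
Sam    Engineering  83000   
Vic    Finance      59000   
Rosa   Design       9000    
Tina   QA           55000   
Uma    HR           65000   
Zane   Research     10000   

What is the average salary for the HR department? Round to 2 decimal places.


HR department members:
  Uma: 65000
Sum = 65000
Count = 1
Average = 65000 / 1 = 65000.00

ANSWER: 65000.00


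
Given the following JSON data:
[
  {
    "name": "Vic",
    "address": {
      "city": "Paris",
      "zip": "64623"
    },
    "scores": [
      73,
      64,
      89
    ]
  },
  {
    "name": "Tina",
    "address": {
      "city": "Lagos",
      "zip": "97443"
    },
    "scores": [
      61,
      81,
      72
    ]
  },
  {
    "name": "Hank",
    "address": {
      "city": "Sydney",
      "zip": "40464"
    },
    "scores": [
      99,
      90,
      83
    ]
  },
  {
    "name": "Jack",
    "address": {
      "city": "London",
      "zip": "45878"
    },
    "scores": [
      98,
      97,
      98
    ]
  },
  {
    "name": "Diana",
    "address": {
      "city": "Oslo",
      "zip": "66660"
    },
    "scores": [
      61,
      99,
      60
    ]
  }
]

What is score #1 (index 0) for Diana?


Path: records[4].scores[0]
Value: 61

ANSWER: 61


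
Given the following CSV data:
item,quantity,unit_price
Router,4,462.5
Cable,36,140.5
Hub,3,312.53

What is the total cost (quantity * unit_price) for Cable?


Row: Cable
quantity = 36
unit_price = 140.5
total = 36 * 140.5 = 5058.0

ANSWER: 5058.0


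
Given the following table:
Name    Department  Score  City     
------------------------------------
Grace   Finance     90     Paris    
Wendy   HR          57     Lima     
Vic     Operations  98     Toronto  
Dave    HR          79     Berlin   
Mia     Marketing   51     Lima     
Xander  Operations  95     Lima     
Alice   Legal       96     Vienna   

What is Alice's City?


Row 7: Alice
City = Vienna

ANSWER: Vienna


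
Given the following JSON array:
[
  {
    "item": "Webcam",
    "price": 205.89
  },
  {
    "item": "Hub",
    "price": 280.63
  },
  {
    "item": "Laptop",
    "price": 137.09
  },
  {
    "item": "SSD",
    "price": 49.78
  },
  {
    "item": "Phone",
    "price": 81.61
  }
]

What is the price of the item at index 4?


Array index 4 -> Phone
price = 81.61

ANSWER: 81.61


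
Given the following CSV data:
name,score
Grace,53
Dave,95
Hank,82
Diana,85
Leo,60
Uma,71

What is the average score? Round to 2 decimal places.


Scores: 53, 95, 82, 85, 60, 71
Sum = 446
Count = 6
Average = 446 / 6 = 74.33

ANSWER: 74.33


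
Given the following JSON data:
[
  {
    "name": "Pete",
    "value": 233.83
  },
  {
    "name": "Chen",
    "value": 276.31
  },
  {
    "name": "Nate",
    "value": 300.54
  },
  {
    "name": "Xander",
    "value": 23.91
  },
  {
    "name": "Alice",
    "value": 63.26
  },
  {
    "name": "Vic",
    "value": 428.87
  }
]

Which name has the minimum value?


Comparing values:
  Pete: 233.83
  Chen: 276.31
  Nate: 300.54
  Xander: 23.91
  Alice: 63.26
  Vic: 428.87
Minimum: Xander (23.91)

ANSWER: Xander


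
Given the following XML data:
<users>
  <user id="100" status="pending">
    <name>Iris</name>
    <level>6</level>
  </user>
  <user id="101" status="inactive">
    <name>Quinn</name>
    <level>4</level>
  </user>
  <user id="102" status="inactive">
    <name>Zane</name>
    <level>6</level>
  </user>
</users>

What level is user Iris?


Finding user: Iris
<level>6</level>

ANSWER: 6


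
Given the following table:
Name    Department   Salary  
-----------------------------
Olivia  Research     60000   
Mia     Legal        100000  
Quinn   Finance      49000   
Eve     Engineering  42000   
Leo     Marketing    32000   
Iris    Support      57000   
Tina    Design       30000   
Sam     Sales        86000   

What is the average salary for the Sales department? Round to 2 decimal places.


Sales department members:
  Sam: 86000
Sum = 86000
Count = 1
Average = 86000 / 1 = 86000.00

ANSWER: 86000.00


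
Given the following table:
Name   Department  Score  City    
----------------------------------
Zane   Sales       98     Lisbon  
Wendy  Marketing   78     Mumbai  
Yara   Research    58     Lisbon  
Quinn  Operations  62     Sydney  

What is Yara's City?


Row 3: Yara
City = Lisbon

ANSWER: Lisbon


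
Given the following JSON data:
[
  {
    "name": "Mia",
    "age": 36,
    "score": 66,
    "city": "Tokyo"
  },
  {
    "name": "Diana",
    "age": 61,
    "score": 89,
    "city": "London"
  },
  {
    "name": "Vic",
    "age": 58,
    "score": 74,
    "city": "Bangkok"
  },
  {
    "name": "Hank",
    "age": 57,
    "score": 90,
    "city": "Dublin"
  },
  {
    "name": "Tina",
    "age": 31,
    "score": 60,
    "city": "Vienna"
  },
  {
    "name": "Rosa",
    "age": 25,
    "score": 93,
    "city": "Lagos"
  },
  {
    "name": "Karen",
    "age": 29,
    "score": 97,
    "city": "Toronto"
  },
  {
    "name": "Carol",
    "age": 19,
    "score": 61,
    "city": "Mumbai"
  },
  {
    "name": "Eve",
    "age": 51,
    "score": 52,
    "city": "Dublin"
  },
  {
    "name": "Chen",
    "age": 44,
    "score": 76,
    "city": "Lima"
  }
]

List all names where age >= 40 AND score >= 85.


Checking both conditions:
  Mia (age=36, score=66) -> no
  Diana (age=61, score=89) -> YES
  Vic (age=58, score=74) -> no
  Hank (age=57, score=90) -> YES
  Tina (age=31, score=60) -> no
  Rosa (age=25, score=93) -> no
  Karen (age=29, score=97) -> no
  Carol (age=19, score=61) -> no
  Eve (age=51, score=52) -> no
  Chen (age=44, score=76) -> no


ANSWER: Diana, Hank


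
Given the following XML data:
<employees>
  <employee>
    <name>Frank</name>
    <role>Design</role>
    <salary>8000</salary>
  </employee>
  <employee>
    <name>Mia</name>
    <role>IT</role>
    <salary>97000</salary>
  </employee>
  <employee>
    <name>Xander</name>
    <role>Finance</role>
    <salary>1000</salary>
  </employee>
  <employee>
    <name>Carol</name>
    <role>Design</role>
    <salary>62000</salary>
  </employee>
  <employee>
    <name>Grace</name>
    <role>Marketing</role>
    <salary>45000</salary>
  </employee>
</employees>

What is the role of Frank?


Searching for <employee> with <name>Frank</name>
Found at position 1
<role>Design</role>

ANSWER: Design


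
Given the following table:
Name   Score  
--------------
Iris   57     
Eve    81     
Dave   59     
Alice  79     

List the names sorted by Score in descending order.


Sorting by Score (descending):
  Eve: 81
  Alice: 79
  Dave: 59
  Iris: 57


ANSWER: Eve, Alice, Dave, Iris


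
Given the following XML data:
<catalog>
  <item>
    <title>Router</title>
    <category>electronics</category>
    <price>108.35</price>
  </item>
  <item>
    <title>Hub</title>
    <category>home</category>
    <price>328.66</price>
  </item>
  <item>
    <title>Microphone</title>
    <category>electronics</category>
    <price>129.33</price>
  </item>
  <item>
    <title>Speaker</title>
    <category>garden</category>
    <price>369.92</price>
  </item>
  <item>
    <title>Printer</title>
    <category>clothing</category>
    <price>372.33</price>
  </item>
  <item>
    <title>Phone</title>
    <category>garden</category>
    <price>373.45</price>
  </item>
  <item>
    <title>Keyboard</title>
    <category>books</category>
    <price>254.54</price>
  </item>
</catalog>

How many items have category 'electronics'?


Scanning <item> elements for <category>electronics</category>:
  Item 1: Router -> MATCH
  Item 3: Microphone -> MATCH
Count: 2

ANSWER: 2


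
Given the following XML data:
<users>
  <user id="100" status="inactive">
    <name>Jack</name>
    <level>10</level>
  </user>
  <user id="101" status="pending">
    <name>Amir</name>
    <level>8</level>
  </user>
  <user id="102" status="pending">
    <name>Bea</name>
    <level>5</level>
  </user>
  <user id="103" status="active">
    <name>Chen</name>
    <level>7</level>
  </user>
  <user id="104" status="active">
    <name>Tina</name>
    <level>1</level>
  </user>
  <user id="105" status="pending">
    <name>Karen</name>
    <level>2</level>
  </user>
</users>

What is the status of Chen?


Finding user with name = Chen
user id="103" status="active"

ANSWER: active


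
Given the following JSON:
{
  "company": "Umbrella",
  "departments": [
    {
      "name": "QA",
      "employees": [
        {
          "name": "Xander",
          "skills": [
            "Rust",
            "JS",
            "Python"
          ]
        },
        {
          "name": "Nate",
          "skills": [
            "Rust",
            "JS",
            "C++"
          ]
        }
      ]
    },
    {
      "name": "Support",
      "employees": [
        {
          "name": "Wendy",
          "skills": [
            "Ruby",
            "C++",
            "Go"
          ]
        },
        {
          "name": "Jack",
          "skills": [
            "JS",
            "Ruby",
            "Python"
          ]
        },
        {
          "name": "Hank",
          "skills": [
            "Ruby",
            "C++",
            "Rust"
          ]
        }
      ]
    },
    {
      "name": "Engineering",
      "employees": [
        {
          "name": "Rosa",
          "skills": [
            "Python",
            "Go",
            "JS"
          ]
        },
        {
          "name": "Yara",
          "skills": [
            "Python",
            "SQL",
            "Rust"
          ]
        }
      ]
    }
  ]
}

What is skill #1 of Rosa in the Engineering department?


Path: departments[2].employees[0].skills[0]
Value: Python

ANSWER: Python


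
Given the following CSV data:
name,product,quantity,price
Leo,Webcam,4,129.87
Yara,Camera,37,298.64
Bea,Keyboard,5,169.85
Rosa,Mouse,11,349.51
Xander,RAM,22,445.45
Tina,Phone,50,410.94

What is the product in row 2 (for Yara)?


Row 2: Yara
Column 'product' = Camera

ANSWER: Camera


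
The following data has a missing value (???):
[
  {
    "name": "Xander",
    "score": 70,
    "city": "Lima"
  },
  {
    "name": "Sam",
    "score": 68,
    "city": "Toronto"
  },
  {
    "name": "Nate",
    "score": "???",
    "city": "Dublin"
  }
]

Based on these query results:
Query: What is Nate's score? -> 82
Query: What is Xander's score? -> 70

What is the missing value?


The missing value is Nate's score
From query: Nate's score = 82

ANSWER: 82


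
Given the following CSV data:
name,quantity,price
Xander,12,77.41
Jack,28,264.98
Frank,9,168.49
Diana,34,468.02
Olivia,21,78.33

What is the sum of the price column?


Values in 'price' column:
  Row 1: 77.41
  Row 2: 264.98
  Row 3: 168.49
  Row 4: 468.02
  Row 5: 78.33
Sum = 77.41 + 264.98 + 168.49 + 468.02 + 78.33 = 1057.23

ANSWER: 1057.23


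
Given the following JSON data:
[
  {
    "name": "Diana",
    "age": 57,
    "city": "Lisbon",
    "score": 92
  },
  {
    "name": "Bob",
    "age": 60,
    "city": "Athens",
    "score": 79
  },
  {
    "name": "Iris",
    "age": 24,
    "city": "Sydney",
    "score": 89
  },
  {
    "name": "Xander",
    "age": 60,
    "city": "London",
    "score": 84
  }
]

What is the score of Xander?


Looking up record where name = Xander
Record index: 3
Field 'score' = 84

ANSWER: 84


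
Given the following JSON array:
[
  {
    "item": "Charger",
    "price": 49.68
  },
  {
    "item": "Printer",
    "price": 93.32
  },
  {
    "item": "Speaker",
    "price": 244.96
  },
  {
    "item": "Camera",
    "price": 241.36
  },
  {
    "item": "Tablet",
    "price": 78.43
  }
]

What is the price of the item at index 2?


Array index 2 -> Speaker
price = 244.96

ANSWER: 244.96


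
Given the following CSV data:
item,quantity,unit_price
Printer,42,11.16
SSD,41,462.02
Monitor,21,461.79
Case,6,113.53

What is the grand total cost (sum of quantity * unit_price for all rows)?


Computing row totals:
  Printer: 42 * 11.16 = 468.72
  SSD: 41 * 462.02 = 18942.82
  Monitor: 21 * 461.79 = 9697.59
  Case: 6 * 113.53 = 681.18
Grand total = 468.72 + 18942.82 + 9697.59 + 681.18 = 29790.31

ANSWER: 29790.31


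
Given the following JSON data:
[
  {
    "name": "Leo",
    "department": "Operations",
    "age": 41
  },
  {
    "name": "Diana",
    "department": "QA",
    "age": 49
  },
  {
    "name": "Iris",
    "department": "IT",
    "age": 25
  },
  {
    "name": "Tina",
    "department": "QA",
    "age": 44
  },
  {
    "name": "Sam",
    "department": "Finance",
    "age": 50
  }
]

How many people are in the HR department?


Scanning records for department = HR
  No matches found
Count: 0

ANSWER: 0


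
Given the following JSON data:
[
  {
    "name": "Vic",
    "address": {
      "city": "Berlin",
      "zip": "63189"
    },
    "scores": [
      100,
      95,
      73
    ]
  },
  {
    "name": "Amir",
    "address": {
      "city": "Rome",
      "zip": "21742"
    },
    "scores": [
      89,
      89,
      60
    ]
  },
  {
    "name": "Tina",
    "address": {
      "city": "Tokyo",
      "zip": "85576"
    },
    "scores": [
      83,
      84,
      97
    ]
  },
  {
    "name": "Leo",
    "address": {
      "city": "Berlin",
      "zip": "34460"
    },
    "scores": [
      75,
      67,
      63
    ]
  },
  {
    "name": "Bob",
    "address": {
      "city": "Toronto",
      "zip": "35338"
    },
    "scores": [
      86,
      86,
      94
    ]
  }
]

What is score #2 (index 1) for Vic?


Path: records[0].scores[1]
Value: 95

ANSWER: 95


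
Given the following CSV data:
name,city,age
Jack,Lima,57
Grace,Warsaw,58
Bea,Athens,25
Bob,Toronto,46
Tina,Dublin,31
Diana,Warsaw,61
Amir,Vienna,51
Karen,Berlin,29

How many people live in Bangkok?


Scanning city column for 'Bangkok':
Total matches: 0

ANSWER: 0


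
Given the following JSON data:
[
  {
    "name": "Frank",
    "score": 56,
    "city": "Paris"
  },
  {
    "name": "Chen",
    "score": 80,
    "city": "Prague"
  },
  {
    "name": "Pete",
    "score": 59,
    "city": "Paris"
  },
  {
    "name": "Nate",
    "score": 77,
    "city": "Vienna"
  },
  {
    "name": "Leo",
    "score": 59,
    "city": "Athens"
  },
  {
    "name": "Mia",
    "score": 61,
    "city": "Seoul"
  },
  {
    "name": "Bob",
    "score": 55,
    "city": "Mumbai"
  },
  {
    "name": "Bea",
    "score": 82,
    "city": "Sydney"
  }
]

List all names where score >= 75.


Filtering records where score >= 75:
  Frank (score=56) -> no
  Chen (score=80) -> YES
  Pete (score=59) -> no
  Nate (score=77) -> YES
  Leo (score=59) -> no
  Mia (score=61) -> no
  Bob (score=55) -> no
  Bea (score=82) -> YES


ANSWER: Chen, Nate, Bea


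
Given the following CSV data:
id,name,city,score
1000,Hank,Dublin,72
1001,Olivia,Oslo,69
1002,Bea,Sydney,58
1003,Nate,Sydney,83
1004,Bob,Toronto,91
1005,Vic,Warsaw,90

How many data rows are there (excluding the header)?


Counting rows (excluding header):
Header: id,name,city,score
Data rows: 6

ANSWER: 6


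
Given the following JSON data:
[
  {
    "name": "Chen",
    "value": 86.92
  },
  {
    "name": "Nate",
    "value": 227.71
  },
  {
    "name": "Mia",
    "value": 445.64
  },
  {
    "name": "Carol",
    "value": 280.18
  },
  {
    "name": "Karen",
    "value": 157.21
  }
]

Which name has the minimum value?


Comparing values:
  Chen: 86.92
  Nate: 227.71
  Mia: 445.64
  Carol: 280.18
  Karen: 157.21
Minimum: Chen (86.92)

ANSWER: Chen


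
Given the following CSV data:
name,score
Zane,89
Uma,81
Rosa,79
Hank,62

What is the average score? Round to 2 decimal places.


Scores: 89, 81, 79, 62
Sum = 311
Count = 4
Average = 311 / 4 = 77.75

ANSWER: 77.75


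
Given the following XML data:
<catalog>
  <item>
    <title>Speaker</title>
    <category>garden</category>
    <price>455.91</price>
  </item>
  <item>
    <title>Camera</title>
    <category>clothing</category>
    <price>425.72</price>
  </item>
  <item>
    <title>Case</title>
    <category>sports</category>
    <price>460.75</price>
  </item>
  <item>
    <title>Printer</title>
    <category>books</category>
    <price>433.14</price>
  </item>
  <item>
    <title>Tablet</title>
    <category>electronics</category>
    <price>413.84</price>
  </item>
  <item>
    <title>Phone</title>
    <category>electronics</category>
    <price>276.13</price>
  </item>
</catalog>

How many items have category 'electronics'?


Scanning <item> elements for <category>electronics</category>:
  Item 5: Tablet -> MATCH
  Item 6: Phone -> MATCH
Count: 2

ANSWER: 2


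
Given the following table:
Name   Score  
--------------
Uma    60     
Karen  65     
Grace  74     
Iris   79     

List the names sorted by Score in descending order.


Sorting by Score (descending):
  Iris: 79
  Grace: 74
  Karen: 65
  Uma: 60


ANSWER: Iris, Grace, Karen, Uma


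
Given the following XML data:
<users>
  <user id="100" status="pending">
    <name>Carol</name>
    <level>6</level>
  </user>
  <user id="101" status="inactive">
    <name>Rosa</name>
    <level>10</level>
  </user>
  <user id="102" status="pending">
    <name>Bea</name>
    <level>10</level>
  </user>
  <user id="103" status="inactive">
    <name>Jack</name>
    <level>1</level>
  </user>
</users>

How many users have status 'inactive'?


Counting users with status='inactive':
  Rosa (id=101) -> MATCH
  Jack (id=103) -> MATCH
Count: 2

ANSWER: 2


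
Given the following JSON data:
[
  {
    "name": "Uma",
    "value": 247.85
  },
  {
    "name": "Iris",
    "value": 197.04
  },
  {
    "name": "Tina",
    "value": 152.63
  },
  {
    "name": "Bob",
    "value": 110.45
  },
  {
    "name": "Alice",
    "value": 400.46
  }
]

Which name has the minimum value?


Comparing values:
  Uma: 247.85
  Iris: 197.04
  Tina: 152.63
  Bob: 110.45
  Alice: 400.46
Minimum: Bob (110.45)

ANSWER: Bob


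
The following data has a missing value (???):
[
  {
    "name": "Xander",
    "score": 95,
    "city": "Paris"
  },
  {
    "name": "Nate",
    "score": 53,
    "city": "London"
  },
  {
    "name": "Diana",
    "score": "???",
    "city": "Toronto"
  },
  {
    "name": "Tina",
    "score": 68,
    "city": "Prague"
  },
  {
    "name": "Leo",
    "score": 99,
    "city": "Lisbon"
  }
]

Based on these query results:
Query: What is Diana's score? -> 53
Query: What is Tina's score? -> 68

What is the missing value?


The missing value is Diana's score
From query: Diana's score = 53

ANSWER: 53


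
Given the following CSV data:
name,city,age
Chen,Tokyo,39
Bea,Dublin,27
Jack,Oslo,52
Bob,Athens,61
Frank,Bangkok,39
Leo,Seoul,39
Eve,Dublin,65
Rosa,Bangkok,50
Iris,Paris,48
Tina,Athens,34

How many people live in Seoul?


Scanning city column for 'Seoul':
  Row 6: Leo -> MATCH
Total matches: 1

ANSWER: 1


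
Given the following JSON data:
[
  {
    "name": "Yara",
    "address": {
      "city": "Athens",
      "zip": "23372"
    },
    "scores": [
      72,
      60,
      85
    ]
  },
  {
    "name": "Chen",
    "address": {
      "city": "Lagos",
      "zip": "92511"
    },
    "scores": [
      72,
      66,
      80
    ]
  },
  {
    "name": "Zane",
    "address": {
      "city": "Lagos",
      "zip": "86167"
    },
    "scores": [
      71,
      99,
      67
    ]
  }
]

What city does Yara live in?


Path: records[0].address.city
Value: Athens

ANSWER: Athens


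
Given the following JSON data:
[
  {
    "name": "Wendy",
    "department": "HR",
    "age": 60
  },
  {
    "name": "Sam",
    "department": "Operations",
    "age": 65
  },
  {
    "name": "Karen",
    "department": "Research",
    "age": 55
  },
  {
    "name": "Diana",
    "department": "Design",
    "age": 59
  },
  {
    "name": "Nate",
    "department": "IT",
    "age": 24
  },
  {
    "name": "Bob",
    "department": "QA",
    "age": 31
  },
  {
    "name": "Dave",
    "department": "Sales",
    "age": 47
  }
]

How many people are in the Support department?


Scanning records for department = Support
  No matches found
Count: 0

ANSWER: 0


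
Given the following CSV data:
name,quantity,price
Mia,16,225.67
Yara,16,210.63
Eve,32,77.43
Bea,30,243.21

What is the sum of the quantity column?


Values in 'quantity' column:
  Row 1: 16
  Row 2: 16
  Row 3: 32
  Row 4: 30
Sum = 16 + 16 + 32 + 30 = 94

ANSWER: 94


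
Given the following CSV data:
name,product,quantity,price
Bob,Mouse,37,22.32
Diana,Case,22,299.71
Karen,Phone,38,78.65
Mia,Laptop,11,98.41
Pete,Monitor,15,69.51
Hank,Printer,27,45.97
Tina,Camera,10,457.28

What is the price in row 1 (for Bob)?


Row 1: Bob
Column 'price' = 22.32

ANSWER: 22.32


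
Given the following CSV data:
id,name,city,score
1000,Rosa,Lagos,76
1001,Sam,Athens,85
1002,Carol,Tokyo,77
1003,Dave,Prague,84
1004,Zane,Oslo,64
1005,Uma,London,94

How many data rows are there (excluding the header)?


Counting rows (excluding header):
Header: id,name,city,score
Data rows: 6

ANSWER: 6


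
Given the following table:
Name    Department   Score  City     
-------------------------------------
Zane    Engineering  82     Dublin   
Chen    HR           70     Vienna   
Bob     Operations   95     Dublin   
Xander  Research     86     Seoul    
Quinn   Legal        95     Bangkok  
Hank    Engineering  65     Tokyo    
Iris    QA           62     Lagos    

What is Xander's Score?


Row 4: Xander
Score = 86

ANSWER: 86


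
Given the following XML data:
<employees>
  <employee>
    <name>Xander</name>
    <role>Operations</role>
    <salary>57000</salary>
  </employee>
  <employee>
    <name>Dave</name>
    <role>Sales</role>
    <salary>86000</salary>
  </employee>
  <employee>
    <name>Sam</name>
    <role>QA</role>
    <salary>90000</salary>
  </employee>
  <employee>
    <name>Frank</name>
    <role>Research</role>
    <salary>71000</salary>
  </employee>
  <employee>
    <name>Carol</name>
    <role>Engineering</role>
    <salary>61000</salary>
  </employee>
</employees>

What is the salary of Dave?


Searching for <employee> with <name>Dave</name>
Found at position 2
<salary>86000</salary>

ANSWER: 86000


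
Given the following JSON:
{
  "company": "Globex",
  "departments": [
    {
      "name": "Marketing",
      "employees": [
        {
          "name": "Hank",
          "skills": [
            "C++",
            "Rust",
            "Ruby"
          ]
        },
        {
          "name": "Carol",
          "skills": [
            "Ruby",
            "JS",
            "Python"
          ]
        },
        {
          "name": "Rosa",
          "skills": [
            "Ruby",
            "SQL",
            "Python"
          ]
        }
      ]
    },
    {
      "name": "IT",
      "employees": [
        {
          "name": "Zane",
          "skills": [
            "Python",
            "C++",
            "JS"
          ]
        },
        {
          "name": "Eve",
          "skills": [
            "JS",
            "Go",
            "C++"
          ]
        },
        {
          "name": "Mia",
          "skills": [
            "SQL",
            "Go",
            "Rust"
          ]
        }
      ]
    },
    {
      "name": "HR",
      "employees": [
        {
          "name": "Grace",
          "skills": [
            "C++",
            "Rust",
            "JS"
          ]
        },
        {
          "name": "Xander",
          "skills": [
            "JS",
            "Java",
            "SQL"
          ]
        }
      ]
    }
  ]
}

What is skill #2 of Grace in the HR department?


Path: departments[2].employees[0].skills[1]
Value: Rust

ANSWER: Rust


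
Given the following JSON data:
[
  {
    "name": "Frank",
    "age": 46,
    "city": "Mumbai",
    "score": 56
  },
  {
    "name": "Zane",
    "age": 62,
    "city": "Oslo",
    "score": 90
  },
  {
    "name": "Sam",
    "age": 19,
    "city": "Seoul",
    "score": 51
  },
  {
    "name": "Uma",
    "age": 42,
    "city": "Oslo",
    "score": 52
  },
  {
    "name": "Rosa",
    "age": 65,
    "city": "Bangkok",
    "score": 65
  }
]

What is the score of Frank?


Looking up record where name = Frank
Record index: 0
Field 'score' = 56

ANSWER: 56


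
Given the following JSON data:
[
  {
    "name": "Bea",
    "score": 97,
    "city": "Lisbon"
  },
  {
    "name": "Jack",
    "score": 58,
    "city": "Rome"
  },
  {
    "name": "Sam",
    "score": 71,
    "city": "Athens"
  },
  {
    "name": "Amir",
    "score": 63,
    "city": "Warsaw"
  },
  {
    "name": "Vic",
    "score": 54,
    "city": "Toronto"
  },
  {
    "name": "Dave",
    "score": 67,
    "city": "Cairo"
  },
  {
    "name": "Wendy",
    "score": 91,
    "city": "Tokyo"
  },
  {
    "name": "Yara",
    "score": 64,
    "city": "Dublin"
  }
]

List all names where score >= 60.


Filtering records where score >= 60:
  Bea (score=97) -> YES
  Jack (score=58) -> no
  Sam (score=71) -> YES
  Amir (score=63) -> YES
  Vic (score=54) -> no
  Dave (score=67) -> YES
  Wendy (score=91) -> YES
  Yara (score=64) -> YES


ANSWER: Bea, Sam, Amir, Dave, Wendy, Yara


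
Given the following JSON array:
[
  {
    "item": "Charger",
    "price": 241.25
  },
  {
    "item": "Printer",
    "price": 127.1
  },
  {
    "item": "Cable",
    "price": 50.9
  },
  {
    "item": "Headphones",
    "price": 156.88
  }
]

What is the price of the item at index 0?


Array index 0 -> Charger
price = 241.25

ANSWER: 241.25


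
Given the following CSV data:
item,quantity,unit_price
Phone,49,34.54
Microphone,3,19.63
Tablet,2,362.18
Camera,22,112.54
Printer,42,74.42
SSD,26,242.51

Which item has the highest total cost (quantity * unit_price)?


Computing row totals:
  Phone: 1692.46
  Microphone: 58.89
  Tablet: 724.36
  Camera: 2475.88
  Printer: 3125.64
  SSD: 6305.26
Maximum: SSD (6305.26)

ANSWER: SSD


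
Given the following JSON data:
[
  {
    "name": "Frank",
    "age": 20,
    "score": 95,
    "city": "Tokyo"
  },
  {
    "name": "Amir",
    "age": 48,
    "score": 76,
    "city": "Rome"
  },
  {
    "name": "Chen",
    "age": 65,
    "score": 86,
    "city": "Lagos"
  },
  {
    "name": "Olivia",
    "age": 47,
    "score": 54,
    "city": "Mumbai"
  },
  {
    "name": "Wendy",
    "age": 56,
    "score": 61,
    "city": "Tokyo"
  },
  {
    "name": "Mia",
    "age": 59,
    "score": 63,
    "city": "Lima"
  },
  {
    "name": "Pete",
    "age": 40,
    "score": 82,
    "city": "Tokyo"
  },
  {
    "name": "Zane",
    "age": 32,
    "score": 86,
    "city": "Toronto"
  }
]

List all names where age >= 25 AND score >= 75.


Checking both conditions:
  Frank (age=20, score=95) -> no
  Amir (age=48, score=76) -> YES
  Chen (age=65, score=86) -> YES
  Olivia (age=47, score=54) -> no
  Wendy (age=56, score=61) -> no
  Mia (age=59, score=63) -> no
  Pete (age=40, score=82) -> YES
  Zane (age=32, score=86) -> YES


ANSWER: Amir, Chen, Pete, Zane


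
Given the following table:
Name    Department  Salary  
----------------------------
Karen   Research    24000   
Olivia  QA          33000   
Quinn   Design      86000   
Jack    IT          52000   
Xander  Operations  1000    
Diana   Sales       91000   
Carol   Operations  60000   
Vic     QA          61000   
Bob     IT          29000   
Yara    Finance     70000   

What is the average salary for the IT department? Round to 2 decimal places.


IT department members:
  Jack: 52000
  Bob: 29000
Sum = 81000
Count = 2
Average = 81000 / 2 = 40500.00

ANSWER: 40500.00


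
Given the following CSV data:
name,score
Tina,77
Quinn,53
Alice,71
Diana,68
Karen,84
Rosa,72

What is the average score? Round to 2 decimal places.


Scores: 77, 53, 71, 68, 84, 72
Sum = 425
Count = 6
Average = 425 / 6 = 70.83

ANSWER: 70.83


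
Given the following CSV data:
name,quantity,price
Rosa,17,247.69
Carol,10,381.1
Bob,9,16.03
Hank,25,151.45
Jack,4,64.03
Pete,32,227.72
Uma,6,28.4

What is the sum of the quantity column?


Values in 'quantity' column:
  Row 1: 17
  Row 2: 10
  Row 3: 9
  Row 4: 25
  Row 5: 4
  Row 6: 32
  Row 7: 6
Sum = 17 + 10 + 9 + 25 + 4 + 32 + 6 = 103

ANSWER: 103


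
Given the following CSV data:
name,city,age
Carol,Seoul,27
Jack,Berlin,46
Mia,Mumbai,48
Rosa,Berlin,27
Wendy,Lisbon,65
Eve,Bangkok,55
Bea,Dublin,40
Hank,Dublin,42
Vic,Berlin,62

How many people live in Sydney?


Scanning city column for 'Sydney':
Total matches: 0

ANSWER: 0
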